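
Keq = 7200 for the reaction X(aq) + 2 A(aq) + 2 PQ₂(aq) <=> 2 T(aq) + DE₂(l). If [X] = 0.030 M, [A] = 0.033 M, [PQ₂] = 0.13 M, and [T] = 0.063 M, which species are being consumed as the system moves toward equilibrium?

(DE₂ is a pure liquid — omitted from Q.)
Q = [T]² / ([X]·[A]²·[PQ₂]²) = (0.063)² / ((0.030)·(0.033)²·(0.13)²) = 7200
Q = 7200 = Keq; the system is at equilibrium.

none (at equilibrium)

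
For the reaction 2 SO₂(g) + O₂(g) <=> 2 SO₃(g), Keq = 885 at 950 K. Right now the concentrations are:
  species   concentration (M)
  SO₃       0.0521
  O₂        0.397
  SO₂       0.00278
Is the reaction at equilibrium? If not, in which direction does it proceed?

no net change (already at equilibrium)

Q = [SO₃]² / ([SO₂]²·[O₂]) = (0.0521)² / ((0.00278)²·(0.397)) = 885
Q = 885 = Keq, so the system is already at equilibrium.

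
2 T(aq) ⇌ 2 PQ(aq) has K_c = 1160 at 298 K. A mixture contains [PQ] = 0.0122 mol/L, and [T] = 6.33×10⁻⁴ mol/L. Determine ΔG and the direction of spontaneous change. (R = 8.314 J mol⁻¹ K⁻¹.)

ΔG = -2.82 kJ/mol; the forward reaction is spontaneous

Q_c = [PQ]² / [T]² = (0.0122)² / (6.33×10⁻⁴)² = 371
ΔG = RT ln(Q_c/K_c) = (8.314 J mol⁻¹ K⁻¹)(298 K) × ln(371/1160)
   = (2.478 kJ/mol)(-1.140) = -2.82 kJ/mol
ΔG < 0, so the forward reaction is spontaneous (proceeds forward).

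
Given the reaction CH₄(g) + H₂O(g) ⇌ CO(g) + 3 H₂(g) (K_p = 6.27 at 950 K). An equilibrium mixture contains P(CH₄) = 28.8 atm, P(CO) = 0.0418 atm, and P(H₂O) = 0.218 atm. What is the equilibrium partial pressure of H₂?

At equilibrium, K_p = P(CO)·P(H₂)³ / (P(CH₄)·P(H₂O)) = 6.27.
(0.0418)·(P(H₂))³ / ((28.8)·(0.218)) = 6.27
P(H₂)³ = 942 ⇒ P(H₂) = 9.80 atm

P(H₂) = 9.80 atm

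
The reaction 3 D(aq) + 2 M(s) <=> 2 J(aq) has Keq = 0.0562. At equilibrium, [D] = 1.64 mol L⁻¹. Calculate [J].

(M is a pure solid — omitted from Keq.)
At equilibrium, Keq = [J]² / [D]³ = 0.0562.
([J])² / (1.64)³ = 0.0562
[J]² = 0.248 ⇒ [J] = 0.498 mol L⁻¹

[J] = 0.498 mol L⁻¹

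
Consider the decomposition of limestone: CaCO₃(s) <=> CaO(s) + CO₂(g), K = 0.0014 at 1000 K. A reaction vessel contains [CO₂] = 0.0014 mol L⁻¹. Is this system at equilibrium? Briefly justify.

(CaCO₃, CaO are pure solids — omitted from Q.)
Q = [CO₂] = 0.0014
Q = 0.0014 = K; the system is at equilibrium.

yes, at equilibrium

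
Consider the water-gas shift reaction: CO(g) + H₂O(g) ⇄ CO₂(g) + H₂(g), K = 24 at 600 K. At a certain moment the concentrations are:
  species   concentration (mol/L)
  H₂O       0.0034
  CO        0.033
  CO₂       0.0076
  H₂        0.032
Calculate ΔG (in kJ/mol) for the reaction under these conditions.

ΔG = -12.0 kJ/mol

Q = [CO₂]·[H₂] / ([CO]·[H₂O]) = (0.0076)·(0.032) / ((0.033)·(0.0034)) = 2.17
ΔG = RT ln(Q/K) = (8.314 J mol⁻¹ K⁻¹)(600 K) × ln(2.17/24)
   = (4.988 kJ/mol)(-2.403) = -12.0 kJ/mol
ΔG < 0, so the forward reaction is spontaneous (proceeds forward).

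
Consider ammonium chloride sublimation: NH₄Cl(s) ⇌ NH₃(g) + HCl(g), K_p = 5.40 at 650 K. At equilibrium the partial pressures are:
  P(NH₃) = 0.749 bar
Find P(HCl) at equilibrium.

(NH₄Cl is a pure solid — omitted from K_p.)
At equilibrium, K_p = P(NH₃)·P(HCl) = 5.40.
(0.749)·(P(HCl)) = 5.40
P(HCl) = 7.21 bar

P(HCl) = 7.21 bar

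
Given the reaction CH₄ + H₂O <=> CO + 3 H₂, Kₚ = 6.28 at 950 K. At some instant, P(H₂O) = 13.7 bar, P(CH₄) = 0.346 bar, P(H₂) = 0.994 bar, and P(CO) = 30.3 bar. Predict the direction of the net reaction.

neither direction; the system is at equilibrium

Qₚ = P(CO)·P(H₂)³ / (P(CH₄)·P(H₂O)) = (30.3)·(0.994)³ / ((0.346)·(13.7)) = 6.28
Qₚ = 6.28 = Kₚ, so the system is already at equilibrium.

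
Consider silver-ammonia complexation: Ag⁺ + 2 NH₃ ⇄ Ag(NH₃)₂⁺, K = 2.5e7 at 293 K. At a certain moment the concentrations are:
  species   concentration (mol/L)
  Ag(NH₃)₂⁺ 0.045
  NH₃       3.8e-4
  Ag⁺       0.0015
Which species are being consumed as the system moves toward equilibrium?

Ag(NH₃)₂⁺ (products)

Q = [Ag(NH₃)₂⁺] / ([Ag⁺]·[NH₃]²) = (0.045) / ((0.0015)·(3.8e-4)²) = 2.1e8
Q = 2.1e8 > K = 2.5e7: net reverse reaction.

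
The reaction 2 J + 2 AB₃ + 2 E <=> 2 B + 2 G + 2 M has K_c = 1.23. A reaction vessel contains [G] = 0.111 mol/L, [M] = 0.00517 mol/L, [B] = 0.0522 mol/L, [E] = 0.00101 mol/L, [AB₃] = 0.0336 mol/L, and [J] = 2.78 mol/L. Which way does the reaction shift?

to the right

Q_c = [B]²·[G]²·[M]² / ([J]²·[AB₃]²·[E]²) = (0.0522)²·(0.111)²·(0.00517)² / ((2.78)²·(0.0336)²·(0.00101)²) = 0.101
Q_c = 0.101 < K_c = 1.23, so the forward reaction proceeds.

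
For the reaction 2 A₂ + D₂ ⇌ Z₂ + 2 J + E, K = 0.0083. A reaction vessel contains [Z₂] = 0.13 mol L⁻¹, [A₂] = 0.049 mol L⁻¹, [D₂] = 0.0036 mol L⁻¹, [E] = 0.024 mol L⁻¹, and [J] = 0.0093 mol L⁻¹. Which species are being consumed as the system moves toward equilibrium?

Z₂, J, E (products)

Q = [Z₂]·[J]²·[E] / ([A₂]²·[D₂]) = (0.13)·(0.0093)²·(0.024) / ((0.049)²·(0.0036)) = 0.031
Q = 0.031 > K = 0.0083: net reverse reaction.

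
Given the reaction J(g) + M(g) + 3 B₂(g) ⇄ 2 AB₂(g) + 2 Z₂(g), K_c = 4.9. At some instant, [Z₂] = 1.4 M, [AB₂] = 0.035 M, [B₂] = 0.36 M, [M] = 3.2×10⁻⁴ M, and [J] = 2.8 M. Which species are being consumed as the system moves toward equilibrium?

Q_c = [AB₂]²·[Z₂]² / ([J]·[M]·[B₂]³) = (0.035)²·(1.4)² / ((2.8)·(3.2×10⁻⁴)·(0.36)³) = 57
Q_c = 57 > K_c = 4.9: net reverse reaction.

AB₂, Z₂ (products)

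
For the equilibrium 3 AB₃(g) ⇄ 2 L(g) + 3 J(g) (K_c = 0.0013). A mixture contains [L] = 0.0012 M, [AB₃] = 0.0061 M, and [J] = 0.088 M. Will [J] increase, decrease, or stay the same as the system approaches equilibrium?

Q_c = [L]²·[J]³ / [AB₃]³ = (0.0012)²·(0.088)³ / (0.0061)³ = 0.0043
Q_c = 0.0043 > K_c = 0.0013: net reverse reaction.
J is a product, so it decreases.

decrease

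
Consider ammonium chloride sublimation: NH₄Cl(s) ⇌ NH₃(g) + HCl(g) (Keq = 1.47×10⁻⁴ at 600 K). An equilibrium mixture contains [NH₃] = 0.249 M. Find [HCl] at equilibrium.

(NH₄Cl is a pure solid — omitted from Keq.)
At equilibrium, Keq = [NH₃]·[HCl] = 1.47×10⁻⁴.
(0.249)·([HCl]) = 1.47×10⁻⁴
[HCl] = 5.90×10⁻⁴ M

[HCl] = 5.90×10⁻⁴ M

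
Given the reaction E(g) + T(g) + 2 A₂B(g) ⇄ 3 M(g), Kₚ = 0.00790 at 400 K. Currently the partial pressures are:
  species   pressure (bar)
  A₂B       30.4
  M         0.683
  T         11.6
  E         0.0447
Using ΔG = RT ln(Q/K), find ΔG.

ΔG = -8.23 kJ/mol

Qₚ = P(M)³ / (P(E)·P(T)·P(A₂B)²) = (0.683)³ / ((0.0447)·(11.6)·(30.4)²) = 6.65×10⁻⁴
ΔG = RT ln(Qₚ/Kₚ) = (8.314 J mol⁻¹ K⁻¹)(400 K) × ln(6.65×10⁻⁴/0.00790)
   = (3.326 kJ/mol)(-2.475) = -8.23 kJ/mol
ΔG < 0, so the forward reaction is spontaneous (proceeds forward).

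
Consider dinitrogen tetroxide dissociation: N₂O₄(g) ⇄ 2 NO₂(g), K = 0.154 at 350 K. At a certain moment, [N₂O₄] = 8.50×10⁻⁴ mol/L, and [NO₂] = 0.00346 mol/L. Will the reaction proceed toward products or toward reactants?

forward (toward products)

Q = [NO₂]² / [N₂O₄] = (0.00346)² / (8.50×10⁻⁴) = 0.0141
Q = 0.0141 < K = 0.154, so the forward reaction proceeds.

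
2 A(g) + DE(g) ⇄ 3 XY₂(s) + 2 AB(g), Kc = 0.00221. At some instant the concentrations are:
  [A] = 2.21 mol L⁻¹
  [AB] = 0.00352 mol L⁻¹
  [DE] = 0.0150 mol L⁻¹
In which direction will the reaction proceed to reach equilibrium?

(XY₂ is a pure solid — omitted from Qc.)
Qc = [AB]² / ([A]²·[DE]) = (0.00352)² / ((2.21)²·(0.0150)) = 1.69e-4
Qc = 1.69e-4 < Kc = 0.00221, so the forward reaction proceeds.

to the right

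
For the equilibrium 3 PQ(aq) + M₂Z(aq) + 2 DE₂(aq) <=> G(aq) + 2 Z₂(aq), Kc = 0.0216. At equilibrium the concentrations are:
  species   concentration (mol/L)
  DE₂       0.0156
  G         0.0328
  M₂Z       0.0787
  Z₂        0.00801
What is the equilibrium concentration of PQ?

[PQ] = 1.72 mol/L

At equilibrium, Kc = [G]·[Z₂]² / ([PQ]³·[M₂Z]·[DE₂]²) = 0.0216.
(0.0328)·(0.00801)² / (([PQ])³·(0.0787)·(0.0156)²) = 0.0216
[PQ]³ = 5.09 ⇒ [PQ] = 1.72 mol/L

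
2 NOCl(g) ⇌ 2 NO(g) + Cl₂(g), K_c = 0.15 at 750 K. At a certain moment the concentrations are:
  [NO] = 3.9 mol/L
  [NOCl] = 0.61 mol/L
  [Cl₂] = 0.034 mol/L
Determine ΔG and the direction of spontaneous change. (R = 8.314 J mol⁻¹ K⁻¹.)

ΔG = 13.9 kJ/mol; the forward reaction is non-spontaneous

Q_c = [NO]²·[Cl₂] / [NOCl]² = (3.9)²·(0.034) / (0.61)² = 1.39
ΔG = RT ln(Q_c/K_c) = (8.314 J mol⁻¹ K⁻¹)(750 K) × ln(1.39/0.15)
   = (6.236 kJ/mol)(2.226) = 13.9 kJ/mol
ΔG > 0, so the forward reaction is non-spontaneous (proceeds in reverse).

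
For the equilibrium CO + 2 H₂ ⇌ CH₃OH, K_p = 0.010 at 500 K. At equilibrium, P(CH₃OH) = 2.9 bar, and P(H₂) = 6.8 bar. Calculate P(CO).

P(CO) = 6.3 bar

At equilibrium, K_p = P(CH₃OH) / (P(CO)·P(H₂)²) = 0.010.
(2.9) / ((P(CO))·(6.8)²) = 0.010
P(CO) = 6.27 = 6.3 bar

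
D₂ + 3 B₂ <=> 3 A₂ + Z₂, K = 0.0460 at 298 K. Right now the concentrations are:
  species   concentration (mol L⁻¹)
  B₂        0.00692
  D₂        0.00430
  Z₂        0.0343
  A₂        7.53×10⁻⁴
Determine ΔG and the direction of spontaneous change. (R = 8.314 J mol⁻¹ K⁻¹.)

Q = [A₂]³·[Z₂] / ([D₂]·[B₂]³) = (7.53×10⁻⁴)³·(0.0343) / ((0.00430)·(0.00692)³) = 0.0103
ΔG = RT ln(Q/K) = (8.314 J mol⁻¹ K⁻¹)(298 K) × ln(0.0103/0.0460)
   = (2.478 kJ/mol)(-1.496) = -3.71 kJ/mol
ΔG < 0, so the forward reaction is spontaneous (proceeds forward).

ΔG = -3.71 kJ/mol; the forward reaction is spontaneous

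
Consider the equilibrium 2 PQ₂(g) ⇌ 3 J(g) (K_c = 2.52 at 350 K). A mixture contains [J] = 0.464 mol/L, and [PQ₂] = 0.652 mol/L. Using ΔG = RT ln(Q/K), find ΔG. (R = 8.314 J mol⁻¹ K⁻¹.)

ΔG = -6.90 kJ/mol

Q_c = [J]³ / [PQ₂]² = (0.464)³ / (0.652)² = 0.235
ΔG = RT ln(Q_c/K_c) = (8.314 J mol⁻¹ K⁻¹)(350 K) × ln(0.235/2.52)
   = (2.910 kJ/mol)(-2.372) = -6.90 kJ/mol
ΔG < 0, so the forward reaction is spontaneous (proceeds forward).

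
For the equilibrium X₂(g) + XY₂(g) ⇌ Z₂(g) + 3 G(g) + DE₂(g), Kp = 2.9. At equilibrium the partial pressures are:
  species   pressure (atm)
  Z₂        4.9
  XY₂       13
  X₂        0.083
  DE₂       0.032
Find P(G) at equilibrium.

P(G) = 2.7 atm

At equilibrium, Kp = P(Z₂)·P(G)³·P(DE₂) / (P(X₂)·P(XY₂)) = 2.9.
(4.9)·(P(G))³·(0.032) / ((0.083)·(13)) = 2.9
P(G)³ = 20.0 ⇒ P(G) = 2.7 atm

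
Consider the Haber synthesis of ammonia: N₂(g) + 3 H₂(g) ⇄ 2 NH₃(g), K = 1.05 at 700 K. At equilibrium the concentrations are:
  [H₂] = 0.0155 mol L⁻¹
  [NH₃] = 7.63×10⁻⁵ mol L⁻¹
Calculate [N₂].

[N₂] = 0.00149 mol L⁻¹

At equilibrium, K = [NH₃]² / ([N₂]·[H₂]³) = 1.05.
(7.63×10⁻⁵)² / (([N₂])·(0.0155)³) = 1.05
[N₂] = 0.00149 mol L⁻¹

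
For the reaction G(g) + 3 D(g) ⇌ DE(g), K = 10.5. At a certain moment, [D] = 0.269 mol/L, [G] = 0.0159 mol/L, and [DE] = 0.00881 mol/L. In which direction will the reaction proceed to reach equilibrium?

in the reverse direction

Q = [DE] / ([G]·[D]³) = (0.00881) / ((0.0159)·(0.269)³) = 28.5
Q = 28.5 > K = 10.5, so the reverse reaction proceeds.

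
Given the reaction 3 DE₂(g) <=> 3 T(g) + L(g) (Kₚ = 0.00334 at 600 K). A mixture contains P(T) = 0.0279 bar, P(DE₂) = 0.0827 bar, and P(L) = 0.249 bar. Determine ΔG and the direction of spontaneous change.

ΔG = 5.25 kJ/mol; the forward reaction is non-spontaneous

Qₚ = P(T)³·P(L) / P(DE₂)³ = (0.0279)³·(0.249) / (0.0827)³ = 0.00956
ΔG = RT ln(Qₚ/Kₚ) = (8.314 J mol⁻¹ K⁻¹)(600 K) × ln(0.00956/0.00334)
   = (4.988 kJ/mol)(1.052) = 5.25 kJ/mol
ΔG > 0, so the forward reaction is non-spontaneous (proceeds in reverse).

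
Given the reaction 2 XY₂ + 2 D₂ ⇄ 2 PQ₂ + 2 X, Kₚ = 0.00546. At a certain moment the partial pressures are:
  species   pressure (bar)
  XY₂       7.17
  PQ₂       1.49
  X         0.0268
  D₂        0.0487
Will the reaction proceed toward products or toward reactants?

in the reverse direction

Qₚ = P(PQ₂)²·P(X)² / (P(XY₂)²·P(D₂)²) = (1.49)²·(0.0268)² / ((7.17)²·(0.0487)²) = 0.0131
Qₚ = 0.0131 > Kₚ = 0.00546, so the reverse reaction proceeds.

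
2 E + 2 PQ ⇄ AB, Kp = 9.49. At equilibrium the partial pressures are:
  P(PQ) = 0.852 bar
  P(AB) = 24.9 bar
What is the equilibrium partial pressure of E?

At equilibrium, Kp = P(AB) / (P(E)²·P(PQ)²) = 9.49.
(24.9) / ((P(E))²·(0.852)²) = 9.49
P(E)² = 3.61 ⇒ P(E) = 1.90 bar

P(E) = 1.90 bar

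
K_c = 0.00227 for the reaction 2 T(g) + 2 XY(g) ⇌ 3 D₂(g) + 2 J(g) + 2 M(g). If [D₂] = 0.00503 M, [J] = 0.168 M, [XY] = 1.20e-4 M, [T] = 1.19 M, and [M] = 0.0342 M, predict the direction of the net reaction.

Q_c = [D₂]³·[J]²·[M]² / ([T]²·[XY]²) = (0.00503)³·(0.168)²·(0.0342)² / ((1.19)²·(1.20e-4)²) = 2.06e-4
Q_c = 2.06e-4 < K_c = 0.00227, so the forward reaction proceeds.

in the forward direction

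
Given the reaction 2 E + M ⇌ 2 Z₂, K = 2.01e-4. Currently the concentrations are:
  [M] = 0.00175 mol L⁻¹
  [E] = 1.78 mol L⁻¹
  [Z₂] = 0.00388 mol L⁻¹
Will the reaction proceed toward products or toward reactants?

Q = [Z₂]² / ([E]²·[M]) = (0.00388)² / ((1.78)²·(0.00175)) = 0.00272
Q = 0.00272 > K = 2.01e-4, so the reverse reaction proceeds.

reverse (toward reactants)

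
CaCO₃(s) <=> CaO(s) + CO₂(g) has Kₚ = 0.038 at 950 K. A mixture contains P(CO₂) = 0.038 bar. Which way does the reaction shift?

(CaCO₃, CaO are pure solids — omitted from Qₚ.)
Qₚ = P(CO₂) = 0.038
Qₚ = 0.038 = Kₚ, so the system is already at equilibrium.

at equilibrium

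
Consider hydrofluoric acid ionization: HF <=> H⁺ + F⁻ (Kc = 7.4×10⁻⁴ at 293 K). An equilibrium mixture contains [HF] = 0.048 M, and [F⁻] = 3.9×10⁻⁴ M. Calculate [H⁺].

At equilibrium, Kc = [H⁺]·[F⁻] / [HF] = 7.4×10⁻⁴.
([H⁺])·(3.9×10⁻⁴) / (0.048) = 7.4×10⁻⁴
[H⁺] = 0.0911 = 0.091 M

[H⁺] = 0.091 M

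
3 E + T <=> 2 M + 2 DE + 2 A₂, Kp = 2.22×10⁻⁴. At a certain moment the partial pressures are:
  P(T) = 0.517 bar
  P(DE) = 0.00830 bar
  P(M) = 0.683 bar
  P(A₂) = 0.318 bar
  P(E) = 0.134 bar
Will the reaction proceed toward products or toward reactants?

Qp = P(M)²·P(DE)²·P(A₂)² / (P(E)³·P(T)) = (0.683)²·(0.00830)²·(0.318)² / ((0.134)³·(0.517)) = 0.00261
Qp = 0.00261 > Kp = 2.22×10⁻⁴, so the reverse reaction proceeds.

in the reverse direction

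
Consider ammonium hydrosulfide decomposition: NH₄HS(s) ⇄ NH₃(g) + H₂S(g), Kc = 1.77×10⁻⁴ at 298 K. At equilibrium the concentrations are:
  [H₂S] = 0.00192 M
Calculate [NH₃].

[NH₃] = 0.0922 M

(NH₄HS is a pure solid — omitted from Kc.)
At equilibrium, Kc = [NH₃]·[H₂S] = 1.77×10⁻⁴.
([NH₃])·(0.00192) = 1.77×10⁻⁴
[NH₃] = 0.0922 M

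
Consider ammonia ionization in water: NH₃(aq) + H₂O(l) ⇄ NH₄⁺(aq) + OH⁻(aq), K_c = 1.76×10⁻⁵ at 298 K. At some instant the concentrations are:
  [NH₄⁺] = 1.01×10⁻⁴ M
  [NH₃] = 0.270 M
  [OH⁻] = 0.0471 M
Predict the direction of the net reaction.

(H₂O is a pure liquid — omitted from Q_c.)
Q_c = [NH₄⁺]·[OH⁻] / [NH₃] = (1.01×10⁻⁴)·(0.0471) / (0.270) = 1.76×10⁻⁵
Q_c = 1.76×10⁻⁵ = K_c, so the system is already at equilibrium.

neither direction; the system is at equilibrium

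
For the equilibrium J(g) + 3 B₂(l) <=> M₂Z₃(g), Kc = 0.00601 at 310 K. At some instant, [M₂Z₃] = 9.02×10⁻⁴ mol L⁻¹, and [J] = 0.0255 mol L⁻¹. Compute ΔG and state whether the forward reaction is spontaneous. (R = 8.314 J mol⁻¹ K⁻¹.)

(B₂ is a pure liquid — omitted from Qc.)
Qc = [M₂Z₃] / [J] = (9.02×10⁻⁴) / (0.0255) = 0.0354
ΔG = RT ln(Qc/Kc) = (8.314 J mol⁻¹ K⁻¹)(310 K) × ln(0.0354/0.00601)
   = (2.577 kJ/mol)(1.773) = 4.57 kJ/mol
ΔG > 0, so the forward reaction is non-spontaneous (proceeds in reverse).

ΔG = 4.57 kJ/mol; the forward reaction is non-spontaneous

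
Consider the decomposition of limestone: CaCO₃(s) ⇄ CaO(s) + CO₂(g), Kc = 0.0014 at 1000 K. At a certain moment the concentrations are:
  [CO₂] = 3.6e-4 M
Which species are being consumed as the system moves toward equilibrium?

CaCO₃ (reactants)

(CaCO₃, CaO are pure solids — omitted from Qc.)
Qc = [CO₂] = 3.6e-4
Qc = 3.6e-4 < Kc = 0.0014: net forward reaction.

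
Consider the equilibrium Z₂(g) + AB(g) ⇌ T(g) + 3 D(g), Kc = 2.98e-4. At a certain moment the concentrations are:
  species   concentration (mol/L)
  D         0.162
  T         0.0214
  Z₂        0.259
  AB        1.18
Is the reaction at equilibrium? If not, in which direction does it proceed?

neither direction; the system is at equilibrium

Qc = [T]·[D]³ / ([Z₂]·[AB]) = (0.0214)·(0.162)³ / ((0.259)·(1.18)) = 2.98e-4
Qc = 2.98e-4 = Kc, so the system is already at equilibrium.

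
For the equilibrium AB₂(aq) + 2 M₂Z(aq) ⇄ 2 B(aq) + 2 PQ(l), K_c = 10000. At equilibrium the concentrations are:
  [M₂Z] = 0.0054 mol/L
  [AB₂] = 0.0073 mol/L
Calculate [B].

[B] = 0.046 mol/L

(PQ is a pure liquid — omitted from K_c.)
At equilibrium, K_c = [B]² / ([AB₂]·[M₂Z]²) = 10000.
([B])² / ((0.0073)·(0.0054)²) = 10000
[B]² = 0.00213 ⇒ [B] = 0.046 mol/L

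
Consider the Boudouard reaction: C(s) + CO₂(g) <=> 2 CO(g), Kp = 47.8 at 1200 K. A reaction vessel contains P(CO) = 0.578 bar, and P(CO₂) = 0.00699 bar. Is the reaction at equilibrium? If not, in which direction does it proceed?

(C is a pure solid — omitted from Qp.)
Qp = P(CO)² / P(CO₂) = (0.578)² / (0.00699) = 47.8
Qp = 47.8 = Kp, so the system is already at equilibrium.

neither direction; the system is at equilibrium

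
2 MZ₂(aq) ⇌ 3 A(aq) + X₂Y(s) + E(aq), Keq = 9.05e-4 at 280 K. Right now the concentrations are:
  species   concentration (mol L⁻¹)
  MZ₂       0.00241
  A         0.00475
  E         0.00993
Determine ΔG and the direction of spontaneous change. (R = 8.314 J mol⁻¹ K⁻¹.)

ΔG = -3.72 kJ/mol; the forward reaction is spontaneous

(X₂Y is a pure solid — omitted from Q.)
Q = [A]³·[E] / [MZ₂]² = (0.00475)³·(0.00993) / (0.00241)² = 1.83e-4
ΔG = RT ln(Q/Keq) = (8.314 J mol⁻¹ K⁻¹)(280 K) × ln(1.83e-4/9.05e-4)
   = (2.328 kJ/mol)(-1.598) = -3.72 kJ/mol
ΔG < 0, so the forward reaction is spontaneous (proceeds forward).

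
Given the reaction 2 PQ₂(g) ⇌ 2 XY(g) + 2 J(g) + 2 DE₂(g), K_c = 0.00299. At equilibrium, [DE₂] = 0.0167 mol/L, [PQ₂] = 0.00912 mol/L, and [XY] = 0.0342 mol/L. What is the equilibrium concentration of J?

[J] = 0.873 mol/L

At equilibrium, K_c = [XY]²·[J]²·[DE₂]² / [PQ₂]² = 0.00299.
(0.0342)²·([J])²·(0.0167)² / (0.00912)² = 0.00299
[J]² = 0.762 ⇒ [J] = 0.873 mol/L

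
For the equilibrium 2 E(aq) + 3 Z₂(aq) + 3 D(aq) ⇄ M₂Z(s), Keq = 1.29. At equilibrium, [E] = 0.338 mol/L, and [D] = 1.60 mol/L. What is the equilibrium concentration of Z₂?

(M₂Z is a pure solid — omitted from Keq.)
At equilibrium, Keq = 1 / ([E]²·[Z₂]³·[D]³) = 1.29.
1 / ((0.338)²·([Z₂])³·(1.60)³) = 1.29
[Z₂]³ = 1.66 ⇒ [Z₂] = 1.18 mol/L

[Z₂] = 1.18 mol/L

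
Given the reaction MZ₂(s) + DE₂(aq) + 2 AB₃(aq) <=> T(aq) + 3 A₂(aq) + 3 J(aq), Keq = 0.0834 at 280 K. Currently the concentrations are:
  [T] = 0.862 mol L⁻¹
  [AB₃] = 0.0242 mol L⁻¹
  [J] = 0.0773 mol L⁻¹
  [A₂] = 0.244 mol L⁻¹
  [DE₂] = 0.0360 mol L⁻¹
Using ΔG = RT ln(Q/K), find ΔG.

ΔG = 2.77 kJ/mol

(MZ₂ is a pure solid — omitted from Q.)
Q = [T]·[A₂]³·[J]³ / ([DE₂]·[AB₃]²) = (0.862)·(0.244)³·(0.0773)³ / ((0.0360)·(0.0242)²) = 0.274
ΔG = RT ln(Q/Keq) = (8.314 J mol⁻¹ K⁻¹)(280 K) × ln(0.274/0.0834)
   = (2.328 kJ/mol)(1.189) = 2.77 kJ/mol
ΔG > 0, so the forward reaction is non-spontaneous (proceeds in reverse).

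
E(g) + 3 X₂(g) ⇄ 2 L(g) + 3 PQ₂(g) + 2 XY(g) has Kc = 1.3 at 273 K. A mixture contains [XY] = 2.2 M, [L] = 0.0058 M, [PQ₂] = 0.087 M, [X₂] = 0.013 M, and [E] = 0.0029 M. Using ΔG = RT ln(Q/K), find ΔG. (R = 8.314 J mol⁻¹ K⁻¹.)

Qc = [L]²·[PQ₂]³·[XY]² / ([E]·[X₂]³) = (0.0058)²·(0.087)³·(2.2)² / ((0.0029)·(0.013)³) = 16.8
ΔG = RT ln(Qc/Kc) = (8.314 J mol⁻¹ K⁻¹)(273 K) × ln(16.8/1.3)
   = (2.270 kJ/mol)(2.559) = 5.81 kJ/mol
ΔG > 0, so the forward reaction is non-spontaneous (proceeds in reverse).

ΔG = 5.81 kJ/mol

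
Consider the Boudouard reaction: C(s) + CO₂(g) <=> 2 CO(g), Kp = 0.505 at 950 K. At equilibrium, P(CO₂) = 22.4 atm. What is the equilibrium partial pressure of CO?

P(CO) = 3.36 atm

(C is a pure solid — omitted from Kp.)
At equilibrium, Kp = P(CO)² / P(CO₂) = 0.505.
(P(CO))² / (22.4) = 0.505
P(CO)² = 11.3 ⇒ P(CO) = 3.36 atm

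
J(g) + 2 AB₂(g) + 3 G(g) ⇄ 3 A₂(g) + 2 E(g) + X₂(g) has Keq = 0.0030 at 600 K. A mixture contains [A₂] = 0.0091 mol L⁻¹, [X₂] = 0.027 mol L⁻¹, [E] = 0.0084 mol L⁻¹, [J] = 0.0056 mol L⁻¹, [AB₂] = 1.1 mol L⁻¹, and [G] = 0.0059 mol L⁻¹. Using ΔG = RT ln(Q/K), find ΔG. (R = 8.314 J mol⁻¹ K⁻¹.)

ΔG = -5.33 kJ/mol

Q = [A₂]³·[E]²·[X₂] / ([J]·[AB₂]²·[G]³) = (0.0091)³·(0.0084)²·(0.027) / ((0.0056)·(1.1)²·(0.0059)³) = 0.00103
ΔG = RT ln(Q/Keq) = (8.314 J mol⁻¹ K⁻¹)(600 K) × ln(0.00103/0.0030)
   = (4.988 kJ/mol)(-1.069) = -5.33 kJ/mol
ΔG < 0, so the forward reaction is spontaneous (proceeds forward).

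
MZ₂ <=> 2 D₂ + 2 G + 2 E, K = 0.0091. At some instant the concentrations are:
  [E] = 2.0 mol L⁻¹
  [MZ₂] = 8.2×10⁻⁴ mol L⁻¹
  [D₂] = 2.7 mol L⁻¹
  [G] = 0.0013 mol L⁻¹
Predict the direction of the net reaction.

Q = [D₂]²·[G]²·[E]² / [MZ₂] = (2.7)²·(0.0013)²·(2.0)² / (8.2×10⁻⁴) = 0.060
Q = 0.060 > K = 0.0091, so the reverse reaction proceeds.

toward reactants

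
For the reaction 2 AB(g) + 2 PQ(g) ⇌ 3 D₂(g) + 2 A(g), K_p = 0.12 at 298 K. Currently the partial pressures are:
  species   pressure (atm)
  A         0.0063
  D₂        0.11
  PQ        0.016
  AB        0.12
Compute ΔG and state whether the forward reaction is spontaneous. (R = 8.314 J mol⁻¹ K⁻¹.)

Q_p = P(D₂)³·P(A)² / (P(AB)²·P(PQ)²) = (0.11)³·(0.0063)² / ((0.12)²·(0.016)²) = 0.0143
ΔG = RT ln(Q_p/K_p) = (8.314 J mol⁻¹ K⁻¹)(298 K) × ln(0.0143/0.12)
   = (2.478 kJ/mol)(-2.127) = -5.27 kJ/mol
ΔG < 0, so the forward reaction is spontaneous (proceeds forward).

ΔG = -5.27 kJ/mol; the forward reaction is spontaneous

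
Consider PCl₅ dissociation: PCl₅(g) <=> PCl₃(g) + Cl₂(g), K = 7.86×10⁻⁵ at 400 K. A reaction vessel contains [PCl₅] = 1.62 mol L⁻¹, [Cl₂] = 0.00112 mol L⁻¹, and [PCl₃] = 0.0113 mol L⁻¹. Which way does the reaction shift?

to the right

Q = [PCl₃]·[Cl₂] / [PCl₅] = (0.0113)·(0.00112) / (1.62) = 7.81×10⁻⁶
Q = 7.81×10⁻⁶ < K = 7.86×10⁻⁵, so the forward reaction proceeds.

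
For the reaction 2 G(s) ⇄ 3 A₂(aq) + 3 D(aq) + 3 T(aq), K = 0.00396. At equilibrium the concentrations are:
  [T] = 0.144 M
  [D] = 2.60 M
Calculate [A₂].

[A₂] = 0.423 M

(G is a pure solid — omitted from K.)
At equilibrium, K = [A₂]³·[D]³·[T]³ = 0.00396.
([A₂])³·(2.60)³·(0.144)³ = 0.00396
[A₂]³ = 0.0755 ⇒ [A₂] = 0.423 M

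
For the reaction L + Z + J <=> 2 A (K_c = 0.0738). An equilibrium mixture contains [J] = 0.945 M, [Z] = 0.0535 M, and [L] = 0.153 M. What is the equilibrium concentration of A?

[A] = 0.0239 M

At equilibrium, K_c = [A]² / ([L]·[Z]·[J]) = 0.0738.
([A])² / ((0.153)·(0.0535)·(0.945)) = 0.0738
[A]² = 5.71e-4 ⇒ [A] = 0.0239 M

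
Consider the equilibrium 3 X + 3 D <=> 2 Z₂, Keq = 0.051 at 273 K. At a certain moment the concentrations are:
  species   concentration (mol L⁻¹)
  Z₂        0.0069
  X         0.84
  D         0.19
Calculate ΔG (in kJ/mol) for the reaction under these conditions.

Q = [Z₂]² / ([X]³·[D]³) = (0.0069)² / ((0.84)³·(0.19)³) = 0.0117
ΔG = RT ln(Q/Keq) = (8.314 J mol⁻¹ K⁻¹)(273 K) × ln(0.0117/0.051)
   = (2.270 kJ/mol)(-1.472) = -3.34 kJ/mol
ΔG < 0, so the forward reaction is spontaneous (proceeds forward).

ΔG = -3.34 kJ/mol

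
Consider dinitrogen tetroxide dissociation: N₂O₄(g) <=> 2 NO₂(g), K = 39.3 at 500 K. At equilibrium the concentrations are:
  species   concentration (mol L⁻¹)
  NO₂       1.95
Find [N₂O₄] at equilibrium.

At equilibrium, K = [NO₂]² / [N₂O₄] = 39.3.
(1.95)² / ([N₂O₄]) = 39.3
[N₂O₄] = 0.0968 mol L⁻¹

[N₂O₄] = 0.0968 mol L⁻¹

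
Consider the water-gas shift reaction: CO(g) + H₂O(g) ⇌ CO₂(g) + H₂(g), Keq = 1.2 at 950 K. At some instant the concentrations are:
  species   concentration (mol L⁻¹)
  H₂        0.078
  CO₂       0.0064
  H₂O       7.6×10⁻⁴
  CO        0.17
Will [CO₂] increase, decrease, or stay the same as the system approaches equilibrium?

decrease

Q = [CO₂]·[H₂] / ([CO]·[H₂O]) = (0.0064)·(0.078) / ((0.17)·(7.6×10⁻⁴)) = 3.9
Q = 3.9 > Keq = 1.2: net reverse reaction.
CO₂ is a product, so it decreases.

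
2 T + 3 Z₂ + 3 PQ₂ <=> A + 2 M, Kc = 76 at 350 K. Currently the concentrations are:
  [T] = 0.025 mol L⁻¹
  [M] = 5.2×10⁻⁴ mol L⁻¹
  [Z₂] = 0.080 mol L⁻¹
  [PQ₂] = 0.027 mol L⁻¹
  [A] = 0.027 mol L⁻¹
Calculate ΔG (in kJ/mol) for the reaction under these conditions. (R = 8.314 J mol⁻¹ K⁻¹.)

Qc = [A]·[M]² / ([T]²·[Z₂]³·[PQ₂]³) = (0.027)·(5.2×10⁻⁴)² / ((0.025)²·(0.080)³·(0.027)³) = 1160
ΔG = RT ln(Qc/Kc) = (8.314 J mol⁻¹ K⁻¹)(350 K) × ln(1160/76)
   = (2.910 kJ/mol)(2.725) = 7.93 kJ/mol
ΔG > 0, so the forward reaction is non-spontaneous (proceeds in reverse).

ΔG = 7.93 kJ/mol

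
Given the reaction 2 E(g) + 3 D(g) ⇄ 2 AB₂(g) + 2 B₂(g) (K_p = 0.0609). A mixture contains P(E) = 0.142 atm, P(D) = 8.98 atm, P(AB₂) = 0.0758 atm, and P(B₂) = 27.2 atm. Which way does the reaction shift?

to the left

Q_p = P(AB₂)²·P(B₂)² / (P(E)²·P(D)³) = (0.0758)²·(27.2)² / ((0.142)²·(8.98)³) = 0.291
Q_p = 0.291 > K_p = 0.0609, so the reverse reaction proceeds.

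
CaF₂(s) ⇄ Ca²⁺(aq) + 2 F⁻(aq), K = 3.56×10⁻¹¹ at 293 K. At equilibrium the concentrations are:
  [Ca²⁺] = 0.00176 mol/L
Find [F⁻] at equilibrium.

[F⁻] = 1.42×10⁻⁴ mol/L

(CaF₂ is a pure solid — omitted from K.)
At equilibrium, K = [Ca²⁺]·[F⁻]² = 3.56×10⁻¹¹.
(0.00176)·([F⁻])² = 3.56×10⁻¹¹
[F⁻]² = 2.02×10⁻⁸ ⇒ [F⁻] = 1.42×10⁻⁴ mol/L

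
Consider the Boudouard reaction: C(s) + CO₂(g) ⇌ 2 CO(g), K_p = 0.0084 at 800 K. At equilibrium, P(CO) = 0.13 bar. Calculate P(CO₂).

(C is a pure solid — omitted from K_p.)
At equilibrium, K_p = P(CO)² / P(CO₂) = 0.0084.
(0.13)² / (P(CO₂)) = 0.0084
P(CO₂) = 2.01 = 2.0 bar

P(CO₂) = 2.0 bar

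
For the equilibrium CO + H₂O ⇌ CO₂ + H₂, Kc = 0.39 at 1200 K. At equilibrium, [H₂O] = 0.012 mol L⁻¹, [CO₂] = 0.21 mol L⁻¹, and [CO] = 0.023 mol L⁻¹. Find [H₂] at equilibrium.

At equilibrium, Kc = [CO₂]·[H₂] / ([CO]·[H₂O]) = 0.39.
(0.21)·([H₂]) / ((0.023)·(0.012)) = 0.39
[H₂] = 5.13×10⁻⁴ = 5.1×10⁻⁴ mol L⁻¹

[H₂] = 5.1×10⁻⁴ mol L⁻¹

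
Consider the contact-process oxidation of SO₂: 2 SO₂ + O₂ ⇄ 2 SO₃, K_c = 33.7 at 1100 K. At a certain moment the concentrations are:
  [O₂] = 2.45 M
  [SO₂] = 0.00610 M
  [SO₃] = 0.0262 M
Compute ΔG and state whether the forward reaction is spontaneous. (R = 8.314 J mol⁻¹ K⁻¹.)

Q_c = [SO₃]² / ([SO₂]²·[O₂]) = (0.0262)² / ((0.00610)²·(2.45)) = 7.53
ΔG = RT ln(Q_c/K_c) = (8.314 J mol⁻¹ K⁻¹)(1100 K) × ln(7.53/33.7)
   = (9.145 kJ/mol)(-1.499) = -13.7 kJ/mol
ΔG < 0, so the forward reaction is spontaneous (proceeds forward).

ΔG = -13.7 kJ/mol; the forward reaction is spontaneous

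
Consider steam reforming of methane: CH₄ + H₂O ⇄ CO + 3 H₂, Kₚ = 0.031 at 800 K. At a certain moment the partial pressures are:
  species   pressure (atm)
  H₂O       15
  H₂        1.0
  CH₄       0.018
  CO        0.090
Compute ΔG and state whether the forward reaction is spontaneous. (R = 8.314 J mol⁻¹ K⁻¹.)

ΔG = 15.8 kJ/mol; the forward reaction is non-spontaneous

Qₚ = P(CO)·P(H₂)³ / (P(CH₄)·P(H₂O)) = (0.090)·(1.0)³ / ((0.018)·(15)) = 0.333
ΔG = RT ln(Qₚ/Kₚ) = (8.314 J mol⁻¹ K⁻¹)(800 K) × ln(0.333/0.031)
   = (6.651 kJ/mol)(2.374) = 15.8 kJ/mol
ΔG > 0, so the forward reaction is non-spontaneous (proceeds in reverse).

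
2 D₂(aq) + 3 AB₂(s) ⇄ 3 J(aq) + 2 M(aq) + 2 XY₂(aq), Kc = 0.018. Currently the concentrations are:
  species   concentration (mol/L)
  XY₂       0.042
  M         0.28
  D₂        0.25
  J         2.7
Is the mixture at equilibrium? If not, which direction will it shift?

no; Q > K, reaction proceeds in reverse

(AB₂ is a pure solid — omitted from Qc.)
Qc = [J]³·[M]²·[XY₂]² / [D₂]² = (2.7)³·(0.28)²·(0.042)² / (0.25)² = 0.044
Qc = 0.044 > Kc = 0.018: net reverse reaction.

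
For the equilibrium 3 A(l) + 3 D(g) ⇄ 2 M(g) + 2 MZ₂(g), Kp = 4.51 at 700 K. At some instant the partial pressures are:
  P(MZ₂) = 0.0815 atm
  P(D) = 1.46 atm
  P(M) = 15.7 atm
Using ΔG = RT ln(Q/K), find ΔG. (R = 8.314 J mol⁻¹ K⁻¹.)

ΔG = -12.5 kJ/mol

(A is a pure liquid — omitted from Qp.)
Qp = P(M)²·P(MZ₂)² / P(D)³ = (15.7)²·(0.0815)² / (1.46)³ = 0.526
ΔG = RT ln(Qp/Kp) = (8.314 J mol⁻¹ K⁻¹)(700 K) × ln(0.526/4.51)
   = (5.820 kJ/mol)(-2.149) = -12.5 kJ/mol
ΔG < 0, so the forward reaction is spontaneous (proceeds forward).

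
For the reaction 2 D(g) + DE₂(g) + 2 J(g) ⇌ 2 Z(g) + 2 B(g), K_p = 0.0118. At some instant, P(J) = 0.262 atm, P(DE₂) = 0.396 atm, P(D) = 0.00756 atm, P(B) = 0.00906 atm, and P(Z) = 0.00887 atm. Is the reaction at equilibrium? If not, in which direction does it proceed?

in the forward direction

Q_p = P(Z)²·P(B)² / (P(D)²·P(DE₂)·P(J)²) = (0.00887)²·(0.00906)² / ((0.00756)²·(0.396)·(0.262)²) = 0.00416
Q_p = 0.00416 < K_p = 0.0118, so the forward reaction proceeds.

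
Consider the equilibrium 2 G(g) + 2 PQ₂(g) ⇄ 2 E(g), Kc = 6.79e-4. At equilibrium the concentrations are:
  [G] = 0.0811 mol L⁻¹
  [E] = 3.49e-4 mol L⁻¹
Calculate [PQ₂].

At equilibrium, Kc = [E]² / ([G]²·[PQ₂]²) = 6.79e-4.
(3.49e-4)² / ((0.0811)²·([PQ₂])²) = 6.79e-4
[PQ₂]² = 0.0273 ⇒ [PQ₂] = 0.165 mol L⁻¹

[PQ₂] = 0.165 mol L⁻¹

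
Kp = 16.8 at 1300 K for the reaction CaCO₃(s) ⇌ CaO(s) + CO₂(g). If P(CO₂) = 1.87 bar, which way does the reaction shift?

(CaCO₃, CaO are pure solids — omitted from Qp.)
Qp = P(CO₂) = 1.87
Qp = 1.87 < Kp = 16.8, so the forward reaction proceeds.

toward products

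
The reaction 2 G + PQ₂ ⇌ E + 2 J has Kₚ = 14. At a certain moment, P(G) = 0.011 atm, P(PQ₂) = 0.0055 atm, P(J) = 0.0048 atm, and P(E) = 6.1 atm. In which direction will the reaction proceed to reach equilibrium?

Qₚ = P(E)·P(J)² / (P(G)²·P(PQ₂)) = (6.1)·(0.0048)² / ((0.011)²·(0.0055)) = 210
Qₚ = 210 > Kₚ = 14, so the reverse reaction proceeds.

toward reactants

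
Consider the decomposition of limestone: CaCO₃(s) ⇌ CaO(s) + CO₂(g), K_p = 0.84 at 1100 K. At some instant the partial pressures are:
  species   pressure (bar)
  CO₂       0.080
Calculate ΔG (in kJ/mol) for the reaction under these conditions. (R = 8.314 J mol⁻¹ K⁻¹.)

(CaCO₃, CaO are pure solids — omitted from Q_p.)
Q_p = P(CO₂) = 0.0800
ΔG = RT ln(Q_p/K_p) = (8.314 J mol⁻¹ K⁻¹)(1100 K) × ln(0.0800/0.84)
   = (9.145 kJ/mol)(-2.351) = -21.5 kJ/mol
ΔG < 0, so the forward reaction is spontaneous (proceeds forward).

ΔG = -21.5 kJ/mol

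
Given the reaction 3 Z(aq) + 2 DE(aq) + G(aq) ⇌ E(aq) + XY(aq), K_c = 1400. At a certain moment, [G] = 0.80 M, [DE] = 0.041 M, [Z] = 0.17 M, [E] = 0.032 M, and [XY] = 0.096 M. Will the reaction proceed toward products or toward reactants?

Q_c = [E]·[XY] / ([Z]³·[DE]²·[G]) = (0.032)·(0.096) / ((0.17)³·(0.041)²·(0.80)) = 460
Q_c = 460 < K_c = 1400, so the forward reaction proceeds.

forward (toward products)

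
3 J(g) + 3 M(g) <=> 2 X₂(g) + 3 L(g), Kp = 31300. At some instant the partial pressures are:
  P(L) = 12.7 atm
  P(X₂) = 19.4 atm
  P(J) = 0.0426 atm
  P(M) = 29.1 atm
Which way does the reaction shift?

reverse (toward reactants)

Qp = P(X₂)²·P(L)³ / (P(J)³·P(M)³) = (19.4)²·(12.7)³ / ((0.0426)³·(29.1)³) = 4.05e5
Qp = 4.05e5 > Kp = 31300, so the reverse reaction proceeds.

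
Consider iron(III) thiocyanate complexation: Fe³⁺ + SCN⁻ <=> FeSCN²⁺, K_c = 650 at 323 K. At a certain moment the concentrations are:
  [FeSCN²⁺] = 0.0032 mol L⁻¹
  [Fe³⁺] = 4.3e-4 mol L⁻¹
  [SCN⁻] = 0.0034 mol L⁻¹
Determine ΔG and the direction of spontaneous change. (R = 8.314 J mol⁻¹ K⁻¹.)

Q_c = [FeSCN²⁺] / ([Fe³⁺]·[SCN⁻]) = (0.0032) / ((4.3e-4)·(0.0034)) = 2190
ΔG = RT ln(Q_c/K_c) = (8.314 J mol⁻¹ K⁻¹)(323 K) × ln(2190/650)
   = (2.685 kJ/mol)(1.215) = 3.26 kJ/mol
ΔG > 0, so the forward reaction is non-spontaneous (proceeds in reverse).

ΔG = 3.26 kJ/mol; the forward reaction is non-spontaneous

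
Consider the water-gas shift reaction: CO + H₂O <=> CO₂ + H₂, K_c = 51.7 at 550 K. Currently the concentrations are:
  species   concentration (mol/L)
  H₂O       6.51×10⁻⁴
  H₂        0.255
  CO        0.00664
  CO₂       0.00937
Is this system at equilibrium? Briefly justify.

Q_c = [CO₂]·[H₂] / ([CO]·[H₂O]) = (0.00937)·(0.255) / ((0.00664)·(6.51×10⁻⁴)) = 553
Q_c = 553 > K_c = 51.7: net reverse reaction.

no; Q > K, reaction proceeds in reverse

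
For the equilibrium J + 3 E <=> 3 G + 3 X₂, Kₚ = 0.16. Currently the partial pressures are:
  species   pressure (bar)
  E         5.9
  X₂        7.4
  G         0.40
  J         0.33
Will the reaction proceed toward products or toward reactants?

Qₚ = P(G)³·P(X₂)³ / (P(J)·P(E)³) = (0.40)³·(7.4)³ / ((0.33)·(5.9)³) = 0.38
Qₚ = 0.38 > Kₚ = 0.16, so the reverse reaction proceeds.

toward reactants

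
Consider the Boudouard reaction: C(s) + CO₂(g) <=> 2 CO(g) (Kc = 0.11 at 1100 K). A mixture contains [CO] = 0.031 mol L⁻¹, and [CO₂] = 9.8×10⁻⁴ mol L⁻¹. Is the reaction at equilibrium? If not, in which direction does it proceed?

toward reactants

(C is a pure solid — omitted from Qc.)
Qc = [CO]² / [CO₂] = (0.031)² / (9.8×10⁻⁴) = 0.98
Qc = 0.98 > Kc = 0.11, so the reverse reaction proceeds.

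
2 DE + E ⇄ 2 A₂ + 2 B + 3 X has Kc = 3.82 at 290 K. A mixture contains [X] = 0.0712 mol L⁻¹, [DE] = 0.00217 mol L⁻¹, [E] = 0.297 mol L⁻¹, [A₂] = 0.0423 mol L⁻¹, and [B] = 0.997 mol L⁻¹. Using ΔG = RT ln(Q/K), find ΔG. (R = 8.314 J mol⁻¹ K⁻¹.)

Qc = [A₂]²·[B]²·[X]³ / ([DE]²·[E]) = (0.0423)²·(0.997)²·(0.0712)³ / ((0.00217)²·(0.297)) = 0.459
ΔG = RT ln(Qc/Kc) = (8.314 J mol⁻¹ K⁻¹)(290 K) × ln(0.459/3.82)
   = (2.411 kJ/mol)(-2.119) = -5.11 kJ/mol
ΔG < 0, so the forward reaction is spontaneous (proceeds forward).

ΔG = -5.11 kJ/mol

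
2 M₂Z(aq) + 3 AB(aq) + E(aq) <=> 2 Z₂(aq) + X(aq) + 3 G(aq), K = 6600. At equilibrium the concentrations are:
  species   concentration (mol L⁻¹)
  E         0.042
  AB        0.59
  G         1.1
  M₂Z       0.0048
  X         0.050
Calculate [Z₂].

[Z₂] = 0.14 mol L⁻¹

At equilibrium, K = [Z₂]²·[X]·[G]³ / ([M₂Z]²·[AB]³·[E]) = 6600.
([Z₂])²·(0.050)·(1.1)³ / ((0.0048)²·(0.59)³·(0.042)) = 6600
[Z₂]² = 0.0197 ⇒ [Z₂] = 0.14 mol L⁻¹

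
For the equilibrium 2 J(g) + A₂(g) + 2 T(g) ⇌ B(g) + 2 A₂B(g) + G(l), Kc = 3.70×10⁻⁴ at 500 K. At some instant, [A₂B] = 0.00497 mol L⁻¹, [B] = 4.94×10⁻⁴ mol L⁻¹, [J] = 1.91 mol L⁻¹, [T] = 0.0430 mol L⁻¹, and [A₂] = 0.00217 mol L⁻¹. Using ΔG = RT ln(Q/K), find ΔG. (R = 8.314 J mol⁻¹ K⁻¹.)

ΔG = 3.38 kJ/mol

(G is a pure liquid — omitted from Qc.)
Qc = [B]·[A₂B]² / ([J]²·[A₂]·[T]²) = (4.94×10⁻⁴)·(0.00497)² / ((1.91)²·(0.00217)·(0.0430)²) = 8.34×10⁻⁴
ΔG = RT ln(Qc/Kc) = (8.314 J mol⁻¹ K⁻¹)(500 K) × ln(8.34×10⁻⁴/3.70×10⁻⁴)
   = (4.157 kJ/mol)(0.8127) = 3.38 kJ/mol
ΔG > 0, so the forward reaction is non-spontaneous (proceeds in reverse).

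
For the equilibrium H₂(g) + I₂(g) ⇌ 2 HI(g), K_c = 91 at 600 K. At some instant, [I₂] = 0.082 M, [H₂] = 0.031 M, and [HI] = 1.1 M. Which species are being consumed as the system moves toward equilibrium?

HI (products)

Q_c = [HI]² / ([H₂]·[I₂]) = (1.1)² / ((0.031)·(0.082)) = 480
Q_c = 480 > K_c = 91: net reverse reaction.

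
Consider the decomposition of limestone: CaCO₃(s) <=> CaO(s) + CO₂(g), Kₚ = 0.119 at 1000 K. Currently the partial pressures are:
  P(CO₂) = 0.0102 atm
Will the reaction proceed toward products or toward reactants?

(CaCO₃, CaO are pure solids — omitted from Qₚ.)
Qₚ = P(CO₂) = 0.0102
Qₚ = 0.0102 < Kₚ = 0.119, so the forward reaction proceeds.

toward products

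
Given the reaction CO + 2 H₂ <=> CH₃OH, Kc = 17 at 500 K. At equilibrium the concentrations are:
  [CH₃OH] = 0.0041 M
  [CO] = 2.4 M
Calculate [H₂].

At equilibrium, Kc = [CH₃OH] / ([CO]·[H₂]²) = 17.
(0.0041) / ((2.4)·([H₂])²) = 17
[H₂]² = 1.00×10⁻⁴ ⇒ [H₂] = 0.010 M

[H₂] = 0.010 M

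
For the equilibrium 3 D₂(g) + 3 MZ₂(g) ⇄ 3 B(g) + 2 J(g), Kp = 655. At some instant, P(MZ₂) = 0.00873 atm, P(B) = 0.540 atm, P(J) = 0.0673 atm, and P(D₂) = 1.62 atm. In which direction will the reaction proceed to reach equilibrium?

Qp = P(B)³·P(J)² / (P(D₂)³·P(MZ₂)³) = (0.540)³·(0.0673)² / ((1.62)³·(0.00873)³) = 252
Qp = 252 < Kp = 655, so the forward reaction proceeds.

in the forward direction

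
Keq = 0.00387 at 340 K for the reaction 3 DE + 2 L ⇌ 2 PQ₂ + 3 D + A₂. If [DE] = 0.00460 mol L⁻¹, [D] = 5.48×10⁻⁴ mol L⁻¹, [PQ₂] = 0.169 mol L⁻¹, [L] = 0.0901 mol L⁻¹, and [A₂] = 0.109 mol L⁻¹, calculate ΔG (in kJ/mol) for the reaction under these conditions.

ΔG = -5.05 kJ/mol

Q = [PQ₂]²·[D]³·[A₂] / ([DE]³·[L]²) = (0.169)²·(5.48×10⁻⁴)³·(0.109) / ((0.00460)³·(0.0901)²) = 6.48×10⁻⁴
ΔG = RT ln(Q/Keq) = (8.314 J mol⁻¹ K⁻¹)(340 K) × ln(6.48×10⁻⁴/0.00387)
   = (2.827 kJ/mol)(-1.787) = -5.05 kJ/mol
ΔG < 0, so the forward reaction is spontaneous (proceeds forward).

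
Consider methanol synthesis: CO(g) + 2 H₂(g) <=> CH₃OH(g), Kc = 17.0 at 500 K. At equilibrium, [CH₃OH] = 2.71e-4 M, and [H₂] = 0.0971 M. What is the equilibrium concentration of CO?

At equilibrium, Kc = [CH₃OH] / ([CO]·[H₂]²) = 17.0.
(2.71e-4) / (([CO])·(0.0971)²) = 17.0
[CO] = 0.00169 M

[CO] = 0.00169 M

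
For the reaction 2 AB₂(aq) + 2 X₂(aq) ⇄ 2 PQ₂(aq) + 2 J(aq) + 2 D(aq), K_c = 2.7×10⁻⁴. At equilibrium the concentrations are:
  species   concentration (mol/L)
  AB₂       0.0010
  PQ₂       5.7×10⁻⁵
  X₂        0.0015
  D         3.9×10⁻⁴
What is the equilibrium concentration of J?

[J] = 1.1 mol/L

At equilibrium, K_c = [PQ₂]²·[J]²·[D]² / ([AB₂]²·[X₂]²) = 2.7×10⁻⁴.
(5.7×10⁻⁵)²·([J])²·(3.9×10⁻⁴)² / ((0.0010)²·(0.0015)²) = 2.7×10⁻⁴
[J]² = 1.23 ⇒ [J] = 1.1 mol/L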